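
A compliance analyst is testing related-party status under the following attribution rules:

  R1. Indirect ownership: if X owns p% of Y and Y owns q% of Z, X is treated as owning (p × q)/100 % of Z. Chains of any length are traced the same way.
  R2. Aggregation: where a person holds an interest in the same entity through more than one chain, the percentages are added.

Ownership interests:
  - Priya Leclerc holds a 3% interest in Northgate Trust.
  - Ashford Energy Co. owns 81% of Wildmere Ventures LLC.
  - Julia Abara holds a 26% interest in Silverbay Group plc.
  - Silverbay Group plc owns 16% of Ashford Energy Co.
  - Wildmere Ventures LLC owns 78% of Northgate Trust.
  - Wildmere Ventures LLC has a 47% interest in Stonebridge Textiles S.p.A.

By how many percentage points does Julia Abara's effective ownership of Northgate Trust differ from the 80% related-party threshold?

Chain via Silverbay Group plc → Ashford Energy Co. → Wildmere Ventures LLC (R1): 26% × 16% × 81% × 78% = 2.628288% of Northgate Trust.
2.628288% falls short of the 80% threshold by 77.371712 percentage points.

77.371712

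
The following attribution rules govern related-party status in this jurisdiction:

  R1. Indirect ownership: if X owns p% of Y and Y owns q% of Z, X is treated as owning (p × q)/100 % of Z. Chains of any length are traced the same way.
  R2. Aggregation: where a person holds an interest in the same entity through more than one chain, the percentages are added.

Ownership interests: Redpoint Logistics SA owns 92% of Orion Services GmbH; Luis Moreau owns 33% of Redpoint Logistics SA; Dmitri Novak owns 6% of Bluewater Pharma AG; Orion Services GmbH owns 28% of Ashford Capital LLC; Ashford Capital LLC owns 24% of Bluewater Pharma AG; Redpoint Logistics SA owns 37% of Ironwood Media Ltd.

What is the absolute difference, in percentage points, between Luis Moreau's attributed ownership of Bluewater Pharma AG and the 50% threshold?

Chain via Redpoint Logistics SA → Orion Services GmbH → Ashford Capital LLC (R1): 33% × 92% × 28% × 24% = 2.040192% of Bluewater Pharma AG.
2.040192% falls short of the 50% threshold by 47.959808 percentage points.

47.959808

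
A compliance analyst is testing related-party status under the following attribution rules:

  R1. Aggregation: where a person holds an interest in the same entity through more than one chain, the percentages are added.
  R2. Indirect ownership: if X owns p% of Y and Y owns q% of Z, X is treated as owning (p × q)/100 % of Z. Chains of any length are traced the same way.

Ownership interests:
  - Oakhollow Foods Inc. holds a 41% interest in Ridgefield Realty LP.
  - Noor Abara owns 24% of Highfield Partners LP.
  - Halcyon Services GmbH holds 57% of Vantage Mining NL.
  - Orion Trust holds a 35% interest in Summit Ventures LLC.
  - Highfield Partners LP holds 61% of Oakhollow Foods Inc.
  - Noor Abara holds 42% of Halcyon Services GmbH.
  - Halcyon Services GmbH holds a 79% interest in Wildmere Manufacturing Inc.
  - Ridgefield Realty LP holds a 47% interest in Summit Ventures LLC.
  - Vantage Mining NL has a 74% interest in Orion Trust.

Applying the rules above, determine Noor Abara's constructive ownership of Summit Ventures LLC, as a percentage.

9.021588%

Chain via Highfield Partners LP → Oakhollow Foods Inc. → Ridgefield Realty LP (R2): 24% × 61% × 41% × 47% = 2.821128% of Summit Ventures LLC.
Chain via Halcyon Services GmbH → Vantage Mining NL → Orion Trust (R2): 42% × 57% × 74% × 35% = 6.20046% of Summit Ventures LLC.
Aggregating (R1): 2.821128% + 6.20046% = 9.021588%.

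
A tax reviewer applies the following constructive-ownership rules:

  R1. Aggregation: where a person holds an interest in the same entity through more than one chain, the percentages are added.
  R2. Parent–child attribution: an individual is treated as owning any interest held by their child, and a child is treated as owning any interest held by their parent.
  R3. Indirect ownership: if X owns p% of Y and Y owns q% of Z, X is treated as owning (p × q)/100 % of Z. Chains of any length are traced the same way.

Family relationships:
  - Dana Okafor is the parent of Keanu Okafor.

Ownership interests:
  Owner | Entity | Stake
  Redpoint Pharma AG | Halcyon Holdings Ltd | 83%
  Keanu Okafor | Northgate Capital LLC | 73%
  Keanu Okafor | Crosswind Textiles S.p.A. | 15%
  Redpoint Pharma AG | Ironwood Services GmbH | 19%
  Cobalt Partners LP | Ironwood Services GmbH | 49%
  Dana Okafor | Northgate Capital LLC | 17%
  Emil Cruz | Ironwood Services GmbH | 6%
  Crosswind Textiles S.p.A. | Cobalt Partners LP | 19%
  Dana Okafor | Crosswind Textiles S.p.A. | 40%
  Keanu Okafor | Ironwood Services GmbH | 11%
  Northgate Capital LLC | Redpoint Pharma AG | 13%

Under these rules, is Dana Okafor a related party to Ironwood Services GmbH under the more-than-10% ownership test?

By parent–child attribution (R2), Dana Okafor is treated as also owning Keanu Okafor's interest in Crosswind Textiles S.p.A, giving 40% + 15% = 55%.
By parent–child attribution (R2), Dana Okafor is treated as also owning Keanu Okafor's interest in Northgate Capital LLC, giving 17% + 73% = 90%.
By parent–child attribution (R2), Dana Okafor is treated as owning Keanu Okafor's 11% interest in Ironwood Services GmbH.
Chain via Crosswind Textiles S.p.A. → Cobalt Partners LP (R3): 55% × 19% × 49% = 5.1205% of Ironwood Services GmbH.
Chain via Northgate Capital LLC → Redpoint Pharma AG (R3): 90% × 13% × 19% = 2.223% of Ironwood Services GmbH.
Direct interest in Ironwood Services GmbH: 11%.
Aggregating (R1): 5.1205% + 2.223% + 11% = 18.3435%.
18.3435% exceeds the 10% threshold, so Dana is a related party to Ironwood Services GmbH.

Yes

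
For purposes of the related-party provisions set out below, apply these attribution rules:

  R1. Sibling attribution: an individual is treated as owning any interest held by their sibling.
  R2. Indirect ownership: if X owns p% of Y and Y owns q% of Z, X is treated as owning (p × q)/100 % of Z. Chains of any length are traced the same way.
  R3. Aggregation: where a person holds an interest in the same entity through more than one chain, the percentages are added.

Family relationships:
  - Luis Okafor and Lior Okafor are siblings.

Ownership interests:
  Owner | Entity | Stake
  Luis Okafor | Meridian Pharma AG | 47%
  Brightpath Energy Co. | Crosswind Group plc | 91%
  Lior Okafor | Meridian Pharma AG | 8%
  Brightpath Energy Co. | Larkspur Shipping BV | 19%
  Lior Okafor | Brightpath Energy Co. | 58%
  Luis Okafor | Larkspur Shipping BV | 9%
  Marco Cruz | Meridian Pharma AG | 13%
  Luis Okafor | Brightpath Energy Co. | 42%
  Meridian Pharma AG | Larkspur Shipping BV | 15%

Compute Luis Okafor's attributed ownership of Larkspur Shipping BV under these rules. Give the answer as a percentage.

By sibling attribution (R1), Luis Okafor is treated as also owning Lior Okafor's interest in Meridian Pharma AG, giving 47% + 8% = 55%.
By sibling attribution (R1), Luis Okafor is treated as also owning Lior Okafor's interest in Brightpath Energy Co, giving 42% + 58% = 100%.
Chain via Meridian Pharma AG (R2): 55% × 15% = 8.25% of Larkspur Shipping BV.
Chain via Brightpath Energy Co. (R2): 100% × 19% = 19% of Larkspur Shipping BV.
Direct interest in Larkspur Shipping BV: 9%.
Aggregating (R3): 8.25% + 19% + 9% = 36.25%.

36.25%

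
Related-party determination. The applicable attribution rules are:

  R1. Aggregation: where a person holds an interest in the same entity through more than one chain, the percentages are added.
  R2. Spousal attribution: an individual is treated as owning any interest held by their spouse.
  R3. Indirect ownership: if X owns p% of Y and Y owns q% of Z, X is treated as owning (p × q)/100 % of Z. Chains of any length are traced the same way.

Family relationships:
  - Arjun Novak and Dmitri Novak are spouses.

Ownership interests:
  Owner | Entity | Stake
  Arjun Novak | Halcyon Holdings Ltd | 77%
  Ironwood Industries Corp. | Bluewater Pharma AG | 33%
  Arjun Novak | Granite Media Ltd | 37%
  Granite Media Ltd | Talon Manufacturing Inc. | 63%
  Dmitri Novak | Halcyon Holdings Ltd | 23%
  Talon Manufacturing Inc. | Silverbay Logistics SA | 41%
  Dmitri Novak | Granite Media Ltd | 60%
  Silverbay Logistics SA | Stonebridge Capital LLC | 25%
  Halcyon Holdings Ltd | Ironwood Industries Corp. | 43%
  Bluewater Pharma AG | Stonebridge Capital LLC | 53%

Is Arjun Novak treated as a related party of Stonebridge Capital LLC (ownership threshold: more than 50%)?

By spousal attribution (R2), Arjun Novak is treated as also owning Dmitri Novak's interest in Halcyon Holdings Ltd, giving 77% + 23% = 100%.
By spousal attribution (R2), Arjun Novak is treated as also owning Dmitri Novak's interest in Granite Media Ltd, giving 37% + 60% = 97%.
Chain via Halcyon Holdings Ltd → Ironwood Industries Corp. → Bluewater Pharma AG (R3): 100% × 43% × 33% × 53% = 7.5207% of Stonebridge Capital LLC.
Chain via Granite Media Ltd → Talon Manufacturing Inc. → Silverbay Logistics SA (R3): 97% × 63% × 41% × 25% = 6.263775% of Stonebridge Capital LLC.
Aggregating (R1): 7.5207% + 6.263775% = 13.784475%.
13.784475% does not exceed the 50% threshold, so Arjun is not a related party to Stonebridge Capital LLC.

No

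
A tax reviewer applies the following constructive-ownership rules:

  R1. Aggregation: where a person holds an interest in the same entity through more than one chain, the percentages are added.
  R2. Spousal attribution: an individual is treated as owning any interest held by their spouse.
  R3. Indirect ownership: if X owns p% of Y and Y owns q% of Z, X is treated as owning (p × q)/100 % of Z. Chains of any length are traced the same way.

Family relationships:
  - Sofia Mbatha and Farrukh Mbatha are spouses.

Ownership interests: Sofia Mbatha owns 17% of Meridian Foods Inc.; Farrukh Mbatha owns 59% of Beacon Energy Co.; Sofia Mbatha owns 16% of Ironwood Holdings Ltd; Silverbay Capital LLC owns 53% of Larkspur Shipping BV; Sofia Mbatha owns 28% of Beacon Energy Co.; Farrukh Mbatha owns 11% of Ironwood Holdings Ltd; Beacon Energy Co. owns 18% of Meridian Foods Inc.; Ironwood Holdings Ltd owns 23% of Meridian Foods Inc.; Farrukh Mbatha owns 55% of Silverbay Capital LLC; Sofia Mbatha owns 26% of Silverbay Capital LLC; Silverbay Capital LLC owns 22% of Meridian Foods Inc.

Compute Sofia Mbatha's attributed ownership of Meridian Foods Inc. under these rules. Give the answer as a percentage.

By spousal attribution (R2), Sofia Mbatha is treated as also owning Farrukh Mbatha's interest in Ironwood Holdings Ltd, giving 16% + 11% = 27%.
By spousal attribution (R2), Sofia Mbatha is treated as also owning Farrukh Mbatha's interest in Beacon Energy Co, giving 28% + 59% = 87%.
By spousal attribution (R2), Sofia Mbatha is treated as also owning Farrukh Mbatha's interest in Silverbay Capital LLC, giving 26% + 55% = 81%.
Chain via Ironwood Holdings Ltd (R3): 27% × 23% = 6.21% of Meridian Foods Inc.
Chain via Beacon Energy Co. (R3): 87% × 18% = 15.66% of Meridian Foods Inc.
Chain via Silverbay Capital LLC (R3): 81% × 22% = 17.82% of Meridian Foods Inc.
Direct interest in Meridian Foods Inc: 17%.
Aggregating (R1): 6.21% + 15.66% + 17.82% + 17% = 56.69%.

56.69%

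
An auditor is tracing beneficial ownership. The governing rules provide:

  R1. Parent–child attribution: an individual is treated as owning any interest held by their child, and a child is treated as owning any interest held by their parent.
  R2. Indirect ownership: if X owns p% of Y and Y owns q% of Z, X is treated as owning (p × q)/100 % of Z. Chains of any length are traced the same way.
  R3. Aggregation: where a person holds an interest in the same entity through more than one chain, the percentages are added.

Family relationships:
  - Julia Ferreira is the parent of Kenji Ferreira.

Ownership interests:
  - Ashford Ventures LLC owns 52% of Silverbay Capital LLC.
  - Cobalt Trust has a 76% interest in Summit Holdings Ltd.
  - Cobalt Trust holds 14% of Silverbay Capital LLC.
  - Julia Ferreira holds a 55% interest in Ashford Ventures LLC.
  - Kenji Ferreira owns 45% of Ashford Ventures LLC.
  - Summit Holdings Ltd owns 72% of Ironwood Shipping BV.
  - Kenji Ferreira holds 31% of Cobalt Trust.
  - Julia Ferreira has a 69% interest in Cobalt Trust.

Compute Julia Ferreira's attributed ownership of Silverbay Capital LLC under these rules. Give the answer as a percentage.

66%

By parent–child attribution (R1), Julia Ferreira is treated as also owning Kenji Ferreira's interest in Ashford Ventures LLC, giving 55% + 45% = 100%.
By parent–child attribution (R1), Julia Ferreira is treated as also owning Kenji Ferreira's interest in Cobalt Trust, giving 69% + 31% = 100%.
Chain via Ashford Ventures LLC (R2): 100% × 52% = 52% of Silverbay Capital LLC.
Chain via Cobalt Trust (R2): 100% × 14% = 14% of Silverbay Capital LLC.
Aggregating (R3): 52% + 14% = 66%.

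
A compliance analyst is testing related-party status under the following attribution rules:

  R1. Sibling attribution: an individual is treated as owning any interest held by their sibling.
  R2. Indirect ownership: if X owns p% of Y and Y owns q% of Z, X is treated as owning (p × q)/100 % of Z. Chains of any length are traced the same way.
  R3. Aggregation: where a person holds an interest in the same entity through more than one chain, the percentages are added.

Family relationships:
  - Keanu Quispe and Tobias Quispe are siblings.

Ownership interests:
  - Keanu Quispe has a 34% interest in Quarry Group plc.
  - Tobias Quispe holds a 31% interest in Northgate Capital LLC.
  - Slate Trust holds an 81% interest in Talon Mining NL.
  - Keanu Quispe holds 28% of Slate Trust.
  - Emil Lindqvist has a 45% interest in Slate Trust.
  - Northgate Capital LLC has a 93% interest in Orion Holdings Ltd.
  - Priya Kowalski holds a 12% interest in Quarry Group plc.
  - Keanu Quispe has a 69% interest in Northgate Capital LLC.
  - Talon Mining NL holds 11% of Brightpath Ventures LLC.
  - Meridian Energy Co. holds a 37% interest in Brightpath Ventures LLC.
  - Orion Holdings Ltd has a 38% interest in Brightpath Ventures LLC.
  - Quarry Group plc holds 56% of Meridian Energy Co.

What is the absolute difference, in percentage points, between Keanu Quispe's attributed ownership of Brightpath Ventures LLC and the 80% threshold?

35.1204

By sibling attribution (R1), Keanu Quispe is treated as also owning Tobias Quispe's interest in Northgate Capital LLC, giving 69% + 31% = 100%.
Chain via Quarry Group plc → Meridian Energy Co. (R2): 34% × 56% × 37% = 7.0448% of Brightpath Ventures LLC.
Chain via Northgate Capital LLC → Orion Holdings Ltd (R2): 100% × 93% × 38% = 35.34% of Brightpath Ventures LLC.
Chain via Slate Trust → Talon Mining NL (R2): 28% × 81% × 11% = 2.4948% of Brightpath Ventures LLC.
Aggregating (R3): 7.0448% + 35.34% + 2.4948% = 44.8796%.
44.8796% falls short of the 80% threshold by 35.1204 percentage points.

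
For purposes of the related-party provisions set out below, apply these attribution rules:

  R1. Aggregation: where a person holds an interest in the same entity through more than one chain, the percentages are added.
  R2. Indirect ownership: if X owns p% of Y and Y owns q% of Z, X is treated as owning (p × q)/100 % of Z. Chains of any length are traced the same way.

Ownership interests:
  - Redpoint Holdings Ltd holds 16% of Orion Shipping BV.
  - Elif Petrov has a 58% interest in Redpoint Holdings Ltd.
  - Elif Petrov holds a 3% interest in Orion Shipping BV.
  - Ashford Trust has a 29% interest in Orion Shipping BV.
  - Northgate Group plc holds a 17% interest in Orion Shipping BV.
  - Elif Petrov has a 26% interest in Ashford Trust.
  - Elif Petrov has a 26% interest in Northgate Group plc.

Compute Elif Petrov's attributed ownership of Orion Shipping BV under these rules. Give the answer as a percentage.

24.24%

Chain via Northgate Group plc (R2): 26% × 17% = 4.42% of Orion Shipping BV.
Chain via Ashford Trust (R2): 26% × 29% = 7.54% of Orion Shipping BV.
Chain via Redpoint Holdings Ltd (R2): 58% × 16% = 9.28% of Orion Shipping BV.
Direct interest in Orion Shipping BV: 3%.
Aggregating (R1): 4.42% + 7.54% + 9.28% + 3% = 24.24%.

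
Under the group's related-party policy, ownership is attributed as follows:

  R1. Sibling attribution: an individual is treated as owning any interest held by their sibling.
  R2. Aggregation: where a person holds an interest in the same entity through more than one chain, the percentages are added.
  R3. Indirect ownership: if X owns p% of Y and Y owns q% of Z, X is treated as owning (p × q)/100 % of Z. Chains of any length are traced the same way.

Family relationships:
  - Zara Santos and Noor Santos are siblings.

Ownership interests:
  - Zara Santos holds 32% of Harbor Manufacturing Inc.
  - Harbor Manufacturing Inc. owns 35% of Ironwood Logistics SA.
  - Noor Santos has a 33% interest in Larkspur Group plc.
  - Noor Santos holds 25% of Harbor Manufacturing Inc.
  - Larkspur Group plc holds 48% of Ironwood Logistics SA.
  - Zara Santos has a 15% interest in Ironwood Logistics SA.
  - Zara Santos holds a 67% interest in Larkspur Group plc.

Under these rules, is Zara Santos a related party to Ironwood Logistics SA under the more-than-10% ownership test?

Yes

By sibling attribution (R1), Zara Santos is treated as also owning Noor Santos's interest in Larkspur Group plc, giving 67% + 33% = 100%.
By sibling attribution (R1), Zara Santos is treated as also owning Noor Santos's interest in Harbor Manufacturing Inc, giving 32% + 25% = 57%.
Chain via Larkspur Group plc (R3): 100% × 48% = 48% of Ironwood Logistics SA.
Chain via Harbor Manufacturing Inc. (R3): 57% × 35% = 19.95% of Ironwood Logistics SA.
Direct interest in Ironwood Logistics SA: 15%.
Aggregating (R2): 48% + 19.95% + 15% = 82.95%.
82.95% exceeds the 10% threshold, so Zara is a related party to Ironwood Logistics SA.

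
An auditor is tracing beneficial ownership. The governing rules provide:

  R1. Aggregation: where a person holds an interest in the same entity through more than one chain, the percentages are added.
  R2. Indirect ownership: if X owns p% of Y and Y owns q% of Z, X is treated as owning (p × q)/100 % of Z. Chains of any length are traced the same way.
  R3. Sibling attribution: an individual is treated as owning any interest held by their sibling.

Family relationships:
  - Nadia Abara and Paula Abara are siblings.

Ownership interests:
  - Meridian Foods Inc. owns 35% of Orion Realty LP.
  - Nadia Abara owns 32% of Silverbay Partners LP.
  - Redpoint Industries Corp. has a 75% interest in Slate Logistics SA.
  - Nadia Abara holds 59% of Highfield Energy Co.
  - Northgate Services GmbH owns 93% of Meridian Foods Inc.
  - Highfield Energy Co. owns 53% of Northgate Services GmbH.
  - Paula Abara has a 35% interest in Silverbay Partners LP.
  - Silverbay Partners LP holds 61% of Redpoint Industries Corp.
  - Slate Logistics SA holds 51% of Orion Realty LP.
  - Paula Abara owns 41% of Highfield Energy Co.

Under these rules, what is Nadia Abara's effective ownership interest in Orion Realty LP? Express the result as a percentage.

32.884275%

By sibling attribution (R3), Nadia Abara is treated as also owning Paula Abara's interest in Silverbay Partners LP, giving 32% + 35% = 67%.
By sibling attribution (R3), Nadia Abara is treated as also owning Paula Abara's interest in Highfield Energy Co, giving 59% + 41% = 100%.
Chain via Silverbay Partners LP → Redpoint Industries Corp. → Slate Logistics SA (R2): 67% × 61% × 75% × 51% = 15.632775% of Orion Realty LP.
Chain via Highfield Energy Co. → Northgate Services GmbH → Meridian Foods Inc. (R2): 100% × 53% × 93% × 35% = 17.2515% of Orion Realty LP.
Aggregating (R1): 15.632775% + 17.2515% = 32.884275%.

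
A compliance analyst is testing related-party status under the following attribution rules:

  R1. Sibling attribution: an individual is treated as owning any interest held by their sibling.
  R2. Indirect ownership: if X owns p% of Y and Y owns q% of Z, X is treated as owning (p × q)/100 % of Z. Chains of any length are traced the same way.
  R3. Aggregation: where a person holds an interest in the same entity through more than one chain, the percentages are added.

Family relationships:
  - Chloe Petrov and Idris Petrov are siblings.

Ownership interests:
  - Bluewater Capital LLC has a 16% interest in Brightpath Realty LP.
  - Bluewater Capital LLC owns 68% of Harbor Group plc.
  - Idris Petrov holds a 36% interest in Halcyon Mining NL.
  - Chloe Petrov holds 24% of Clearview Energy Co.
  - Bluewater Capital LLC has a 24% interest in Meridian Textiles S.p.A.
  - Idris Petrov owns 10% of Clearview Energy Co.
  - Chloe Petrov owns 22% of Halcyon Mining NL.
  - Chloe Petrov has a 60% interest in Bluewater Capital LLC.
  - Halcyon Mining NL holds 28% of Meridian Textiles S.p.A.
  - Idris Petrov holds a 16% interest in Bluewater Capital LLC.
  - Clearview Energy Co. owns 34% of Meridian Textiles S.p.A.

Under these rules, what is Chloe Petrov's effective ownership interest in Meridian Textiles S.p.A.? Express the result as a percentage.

46.04%

By sibling attribution (R1), Chloe Petrov is treated as also owning Idris Petrov's interest in Bluewater Capital LLC, giving 60% + 16% = 76%.
By sibling attribution (R1), Chloe Petrov is treated as also owning Idris Petrov's interest in Halcyon Mining NL, giving 22% + 36% = 58%.
By sibling attribution (R1), Chloe Petrov is treated as also owning Idris Petrov's interest in Clearview Energy Co, giving 24% + 10% = 34%.
Chain via Bluewater Capital LLC (R2): 76% × 24% = 18.24% of Meridian Textiles S.p.A.
Chain via Halcyon Mining NL (R2): 58% × 28% = 16.24% of Meridian Textiles S.p.A.
Chain via Clearview Energy Co. (R2): 34% × 34% = 11.56% of Meridian Textiles S.p.A.
Aggregating (R3): 18.24% + 16.24% + 11.56% = 46.04%.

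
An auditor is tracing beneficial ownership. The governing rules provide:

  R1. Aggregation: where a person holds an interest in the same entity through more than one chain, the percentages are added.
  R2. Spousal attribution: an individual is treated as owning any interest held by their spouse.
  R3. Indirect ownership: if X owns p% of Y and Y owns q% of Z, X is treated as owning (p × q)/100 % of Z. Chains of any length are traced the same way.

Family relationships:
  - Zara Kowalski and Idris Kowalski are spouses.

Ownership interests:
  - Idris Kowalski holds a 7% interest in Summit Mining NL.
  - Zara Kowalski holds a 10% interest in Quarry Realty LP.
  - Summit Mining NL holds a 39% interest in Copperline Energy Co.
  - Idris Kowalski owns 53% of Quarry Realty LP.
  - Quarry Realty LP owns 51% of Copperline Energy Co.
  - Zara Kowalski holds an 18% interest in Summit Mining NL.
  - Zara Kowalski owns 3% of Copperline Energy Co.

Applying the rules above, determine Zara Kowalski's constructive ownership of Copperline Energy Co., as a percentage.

By spousal attribution (R2), Zara Kowalski is treated as also owning Idris Kowalski's interest in Summit Mining NL, giving 18% + 7% = 25%.
By spousal attribution (R2), Zara Kowalski is treated as also owning Idris Kowalski's interest in Quarry Realty LP, giving 10% + 53% = 63%.
Chain via Summit Mining NL (R3): 25% × 39% = 9.75% of Copperline Energy Co.
Chain via Quarry Realty LP (R3): 63% × 51% = 32.13% of Copperline Energy Co.
Direct interest in Copperline Energy Co: 3%.
Aggregating (R1): 9.75% + 32.13% + 3% = 44.88%.

44.88%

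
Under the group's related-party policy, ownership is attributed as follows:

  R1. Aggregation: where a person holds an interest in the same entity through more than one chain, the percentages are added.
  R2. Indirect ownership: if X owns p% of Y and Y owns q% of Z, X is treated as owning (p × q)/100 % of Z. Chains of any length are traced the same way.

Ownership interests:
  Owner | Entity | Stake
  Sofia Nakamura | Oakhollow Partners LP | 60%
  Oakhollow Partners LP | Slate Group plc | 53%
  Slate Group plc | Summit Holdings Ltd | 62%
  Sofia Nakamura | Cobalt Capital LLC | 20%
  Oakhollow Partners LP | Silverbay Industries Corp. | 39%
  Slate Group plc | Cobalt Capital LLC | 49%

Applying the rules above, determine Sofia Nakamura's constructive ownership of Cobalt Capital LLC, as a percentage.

35.582%

Chain via Oakhollow Partners LP → Slate Group plc (R2): 60% × 53% × 49% = 15.582% of Cobalt Capital LLC.
Direct interest in Cobalt Capital LLC: 20%.
Aggregating (R1): 15.582% + 20% = 35.582%.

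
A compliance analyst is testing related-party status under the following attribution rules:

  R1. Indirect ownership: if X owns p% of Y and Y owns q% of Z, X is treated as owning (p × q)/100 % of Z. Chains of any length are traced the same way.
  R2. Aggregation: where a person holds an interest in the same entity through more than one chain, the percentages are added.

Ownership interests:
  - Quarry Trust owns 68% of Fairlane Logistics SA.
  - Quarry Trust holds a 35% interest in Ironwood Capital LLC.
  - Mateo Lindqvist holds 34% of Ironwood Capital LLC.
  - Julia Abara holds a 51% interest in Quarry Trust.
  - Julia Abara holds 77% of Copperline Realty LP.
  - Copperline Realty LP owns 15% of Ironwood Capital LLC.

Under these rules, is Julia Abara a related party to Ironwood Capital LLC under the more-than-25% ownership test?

Yes

Chain via Quarry Trust (R1): 51% × 35% = 17.85% of Ironwood Capital LLC.
Chain via Copperline Realty LP (R1): 77% × 15% = 11.55% of Ironwood Capital LLC.
Aggregating (R2): 17.85% + 11.55% = 29.4%.
29.4% exceeds the 25% threshold, so Julia is a related party to Ironwood Capital LLC.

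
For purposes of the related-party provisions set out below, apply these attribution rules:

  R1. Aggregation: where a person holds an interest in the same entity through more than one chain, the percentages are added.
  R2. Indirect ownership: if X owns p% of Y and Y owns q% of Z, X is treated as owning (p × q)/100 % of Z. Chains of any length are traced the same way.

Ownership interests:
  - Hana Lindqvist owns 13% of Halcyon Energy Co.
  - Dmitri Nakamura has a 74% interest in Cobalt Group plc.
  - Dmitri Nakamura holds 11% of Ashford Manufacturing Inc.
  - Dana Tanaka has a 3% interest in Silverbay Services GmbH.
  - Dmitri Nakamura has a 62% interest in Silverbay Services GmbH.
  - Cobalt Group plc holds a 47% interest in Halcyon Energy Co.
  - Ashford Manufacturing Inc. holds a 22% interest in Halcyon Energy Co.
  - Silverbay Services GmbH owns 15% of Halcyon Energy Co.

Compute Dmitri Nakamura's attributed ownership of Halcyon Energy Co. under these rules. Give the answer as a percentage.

Chain via Cobalt Group plc (R2): 74% × 47% = 34.78% of Halcyon Energy Co.
Chain via Ashford Manufacturing Inc. (R2): 11% × 22% = 2.42% of Halcyon Energy Co.
Chain via Silverbay Services GmbH (R2): 62% × 15% = 9.3% of Halcyon Energy Co.
Aggregating (R1): 34.78% + 2.42% + 9.3% = 46.5%.

46.5%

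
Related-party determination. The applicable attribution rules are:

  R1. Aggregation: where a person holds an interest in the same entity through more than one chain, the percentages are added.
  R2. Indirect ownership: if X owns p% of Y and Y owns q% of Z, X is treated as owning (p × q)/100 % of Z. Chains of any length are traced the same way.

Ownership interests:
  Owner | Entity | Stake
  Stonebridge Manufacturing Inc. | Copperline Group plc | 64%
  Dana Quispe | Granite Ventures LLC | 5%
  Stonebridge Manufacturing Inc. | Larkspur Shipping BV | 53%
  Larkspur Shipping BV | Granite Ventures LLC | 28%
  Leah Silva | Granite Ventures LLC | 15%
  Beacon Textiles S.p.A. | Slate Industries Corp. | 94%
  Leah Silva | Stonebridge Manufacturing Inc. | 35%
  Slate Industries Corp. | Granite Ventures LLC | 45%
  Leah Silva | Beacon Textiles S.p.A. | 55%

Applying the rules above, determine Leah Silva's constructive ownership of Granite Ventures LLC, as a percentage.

Chain via Beacon Textiles S.p.A. → Slate Industries Corp. (R2): 55% × 94% × 45% = 23.265% of Granite Ventures LLC.
Chain via Stonebridge Manufacturing Inc. → Larkspur Shipping BV (R2): 35% × 53% × 28% = 5.194% of Granite Ventures LLC.
Direct interest in Granite Ventures LLC: 15%.
Aggregating (R1): 23.265% + 5.194% + 15% = 43.459%.

43.459%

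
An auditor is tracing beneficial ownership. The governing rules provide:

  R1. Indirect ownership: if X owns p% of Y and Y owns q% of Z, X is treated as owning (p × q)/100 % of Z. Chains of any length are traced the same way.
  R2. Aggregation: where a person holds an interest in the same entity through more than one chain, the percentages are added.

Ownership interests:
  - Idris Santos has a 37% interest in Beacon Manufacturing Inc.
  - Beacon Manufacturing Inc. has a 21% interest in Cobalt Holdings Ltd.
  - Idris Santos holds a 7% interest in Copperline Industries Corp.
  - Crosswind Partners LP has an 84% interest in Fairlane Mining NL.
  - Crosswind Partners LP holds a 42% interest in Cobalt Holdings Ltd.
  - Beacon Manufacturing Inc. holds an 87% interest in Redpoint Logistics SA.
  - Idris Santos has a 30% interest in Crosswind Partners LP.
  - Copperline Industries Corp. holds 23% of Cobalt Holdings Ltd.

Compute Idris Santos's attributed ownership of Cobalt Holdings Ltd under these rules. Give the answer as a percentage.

21.98%

Chain via Beacon Manufacturing Inc. (R1): 37% × 21% = 7.77% of Cobalt Holdings Ltd.
Chain via Crosswind Partners LP (R1): 30% × 42% = 12.6% of Cobalt Holdings Ltd.
Chain via Copperline Industries Corp. (R1): 7% × 23% = 1.61% of Cobalt Holdings Ltd.
Aggregating (R2): 7.77% + 12.6% + 1.61% = 21.98%.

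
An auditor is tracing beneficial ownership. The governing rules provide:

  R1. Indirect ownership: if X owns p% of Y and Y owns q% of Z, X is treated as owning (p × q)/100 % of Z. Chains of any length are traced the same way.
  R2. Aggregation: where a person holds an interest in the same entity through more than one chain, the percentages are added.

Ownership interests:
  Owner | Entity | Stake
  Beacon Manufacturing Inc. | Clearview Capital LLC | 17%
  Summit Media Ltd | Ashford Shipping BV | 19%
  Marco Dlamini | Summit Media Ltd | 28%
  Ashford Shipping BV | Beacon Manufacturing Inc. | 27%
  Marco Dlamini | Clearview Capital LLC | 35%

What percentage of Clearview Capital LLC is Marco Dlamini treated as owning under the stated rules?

35.244188%

Chain via Summit Media Ltd → Ashford Shipping BV → Beacon Manufacturing Inc. (R1): 28% × 19% × 27% × 17% = 0.244188% of Clearview Capital LLC.
Direct interest in Clearview Capital LLC: 35%.
Aggregating (R2): 0.244188% + 35% = 35.244188%.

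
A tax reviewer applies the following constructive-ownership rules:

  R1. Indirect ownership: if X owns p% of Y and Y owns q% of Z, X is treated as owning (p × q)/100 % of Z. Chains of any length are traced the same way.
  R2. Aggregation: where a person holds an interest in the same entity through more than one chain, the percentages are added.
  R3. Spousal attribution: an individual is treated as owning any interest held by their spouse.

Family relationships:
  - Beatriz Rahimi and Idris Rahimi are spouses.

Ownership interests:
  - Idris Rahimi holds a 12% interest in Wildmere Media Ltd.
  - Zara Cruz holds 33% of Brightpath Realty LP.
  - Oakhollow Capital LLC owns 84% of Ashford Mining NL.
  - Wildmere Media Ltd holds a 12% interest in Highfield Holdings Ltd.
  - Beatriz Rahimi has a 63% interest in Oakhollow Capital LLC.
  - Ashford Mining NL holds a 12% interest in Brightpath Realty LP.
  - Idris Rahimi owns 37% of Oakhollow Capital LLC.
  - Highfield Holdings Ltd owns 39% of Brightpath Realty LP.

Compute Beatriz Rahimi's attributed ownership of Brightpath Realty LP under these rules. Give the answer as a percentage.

10.6416%

By spousal attribution (R3), Beatriz Rahimi is treated as also owning Idris Rahimi's interest in Oakhollow Capital LLC, giving 63% + 37% = 100%.
By spousal attribution (R3), Beatriz Rahimi is treated as owning Idris Rahimi's 12% interest in Wildmere Media Ltd.
Chain via Oakhollow Capital LLC → Ashford Mining NL (R1): 100% × 84% × 12% = 10.08% of Brightpath Realty LP.
Chain via Wildmere Media Ltd → Highfield Holdings Ltd (R1): 12% × 12% × 39% = 0.5616% of Brightpath Realty LP.
Aggregating (R2): 10.08% + 0.5616% = 10.6416%.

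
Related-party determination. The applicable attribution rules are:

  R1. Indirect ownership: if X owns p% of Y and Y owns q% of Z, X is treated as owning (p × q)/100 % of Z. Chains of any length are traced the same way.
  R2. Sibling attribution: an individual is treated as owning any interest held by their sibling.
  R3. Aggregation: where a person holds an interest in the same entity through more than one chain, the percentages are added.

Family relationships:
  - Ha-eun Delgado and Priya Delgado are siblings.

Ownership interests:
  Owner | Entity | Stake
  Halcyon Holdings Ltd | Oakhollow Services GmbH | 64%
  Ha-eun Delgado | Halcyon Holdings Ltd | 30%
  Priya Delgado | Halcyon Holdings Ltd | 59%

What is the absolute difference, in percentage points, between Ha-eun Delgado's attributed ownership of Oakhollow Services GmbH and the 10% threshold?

By sibling attribution (R2), Ha-eun Delgado is treated as also owning Priya Delgado's interest in Halcyon Holdings Ltd, giving 30% + 59% = 89%.
Chain via Halcyon Holdings Ltd (R1): 89% × 64% = 56.96% of Oakhollow Services GmbH.
56.96% exceeds the 10% threshold by 46.96 percentage points.

46.96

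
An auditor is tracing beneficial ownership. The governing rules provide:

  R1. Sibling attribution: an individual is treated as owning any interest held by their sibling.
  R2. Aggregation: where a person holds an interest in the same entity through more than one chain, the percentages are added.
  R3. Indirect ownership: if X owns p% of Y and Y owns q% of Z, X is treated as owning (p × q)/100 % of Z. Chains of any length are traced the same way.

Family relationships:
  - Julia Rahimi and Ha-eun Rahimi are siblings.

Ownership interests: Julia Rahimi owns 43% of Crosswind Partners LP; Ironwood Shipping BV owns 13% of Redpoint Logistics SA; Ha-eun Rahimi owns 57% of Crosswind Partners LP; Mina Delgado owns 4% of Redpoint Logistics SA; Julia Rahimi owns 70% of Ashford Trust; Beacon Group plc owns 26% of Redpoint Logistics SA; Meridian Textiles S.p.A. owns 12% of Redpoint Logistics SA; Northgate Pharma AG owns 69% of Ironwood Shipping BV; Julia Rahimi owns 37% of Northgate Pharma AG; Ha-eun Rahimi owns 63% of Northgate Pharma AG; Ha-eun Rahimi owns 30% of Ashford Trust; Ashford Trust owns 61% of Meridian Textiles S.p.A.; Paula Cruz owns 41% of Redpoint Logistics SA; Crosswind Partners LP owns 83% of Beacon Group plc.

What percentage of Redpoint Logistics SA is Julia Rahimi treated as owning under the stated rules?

By sibling attribution (R1), Julia Rahimi is treated as also owning Ha-eun Rahimi's interest in Northgate Pharma AG, giving 37% + 63% = 100%.
By sibling attribution (R1), Julia Rahimi is treated as also owning Ha-eun Rahimi's interest in Crosswind Partners LP, giving 43% + 57% = 100%.
By sibling attribution (R1), Julia Rahimi is treated as also owning Ha-eun Rahimi's interest in Ashford Trust, giving 70% + 30% = 100%.
Chain via Northgate Pharma AG → Ironwood Shipping BV (R3): 100% × 69% × 13% = 8.97% of Redpoint Logistics SA.
Chain via Crosswind Partners LP → Beacon Group plc (R3): 100% × 83% × 26% = 21.58% of Redpoint Logistics SA.
Chain via Ashford Trust → Meridian Textiles S.p.A. (R3): 100% × 61% × 12% = 7.32% of Redpoint Logistics SA.
Aggregating (R2): 8.97% + 21.58% + 7.32% = 37.87%.

37.87%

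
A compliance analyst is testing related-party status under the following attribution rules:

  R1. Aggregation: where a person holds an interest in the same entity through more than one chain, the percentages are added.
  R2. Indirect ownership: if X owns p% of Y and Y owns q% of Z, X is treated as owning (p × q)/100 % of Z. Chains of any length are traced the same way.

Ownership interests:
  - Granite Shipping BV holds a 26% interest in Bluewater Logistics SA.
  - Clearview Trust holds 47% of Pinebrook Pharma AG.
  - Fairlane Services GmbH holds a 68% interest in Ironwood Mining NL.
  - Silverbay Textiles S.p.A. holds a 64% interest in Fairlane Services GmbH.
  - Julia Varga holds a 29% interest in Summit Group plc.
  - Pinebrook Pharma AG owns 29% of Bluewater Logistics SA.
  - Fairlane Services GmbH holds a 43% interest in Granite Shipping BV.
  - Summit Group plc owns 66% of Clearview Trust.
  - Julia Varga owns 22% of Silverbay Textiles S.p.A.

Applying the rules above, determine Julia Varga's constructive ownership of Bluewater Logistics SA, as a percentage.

4.182926%

Chain via Silverbay Textiles S.p.A. → Fairlane Services GmbH → Granite Shipping BV (R2): 22% × 64% × 43% × 26% = 1.574144% of Bluewater Logistics SA.
Chain via Summit Group plc → Clearview Trust → Pinebrook Pharma AG (R2): 29% × 66% × 47% × 29% = 2.608782% of Bluewater Logistics SA.
Aggregating (R1): 1.574144% + 2.608782% = 4.182926%.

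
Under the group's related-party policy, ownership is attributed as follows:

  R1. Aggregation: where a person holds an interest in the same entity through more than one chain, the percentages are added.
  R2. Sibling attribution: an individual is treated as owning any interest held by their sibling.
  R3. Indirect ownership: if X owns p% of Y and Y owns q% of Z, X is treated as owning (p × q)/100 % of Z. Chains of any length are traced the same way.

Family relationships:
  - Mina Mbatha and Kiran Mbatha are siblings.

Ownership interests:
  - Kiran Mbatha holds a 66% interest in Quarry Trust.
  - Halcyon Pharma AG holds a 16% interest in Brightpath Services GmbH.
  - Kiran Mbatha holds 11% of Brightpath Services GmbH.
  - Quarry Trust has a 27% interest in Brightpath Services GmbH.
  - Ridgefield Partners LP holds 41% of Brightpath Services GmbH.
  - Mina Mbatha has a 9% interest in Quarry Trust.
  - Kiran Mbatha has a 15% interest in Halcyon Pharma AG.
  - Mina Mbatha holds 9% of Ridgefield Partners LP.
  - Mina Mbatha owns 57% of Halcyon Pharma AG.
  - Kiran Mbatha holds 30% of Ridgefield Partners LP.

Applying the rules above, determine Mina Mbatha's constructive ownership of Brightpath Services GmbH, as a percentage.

58.76%

By sibling attribution (R2), Mina Mbatha is treated as also owning Kiran Mbatha's interest in Quarry Trust, giving 9% + 66% = 75%.
By sibling attribution (R2), Mina Mbatha is treated as also owning Kiran Mbatha's interest in Ridgefield Partners LP, giving 9% + 30% = 39%.
By sibling attribution (R2), Mina Mbatha is treated as also owning Kiran Mbatha's interest in Halcyon Pharma AG, giving 57% + 15% = 72%.
By sibling attribution (R2), Mina Mbatha is treated as owning Kiran Mbatha's 11% interest in Brightpath Services GmbH.
Chain via Quarry Trust (R3): 75% × 27% = 20.25% of Brightpath Services GmbH.
Chain via Ridgefield Partners LP (R3): 39% × 41% = 15.99% of Brightpath Services GmbH.
Chain via Halcyon Pharma AG (R3): 72% × 16% = 11.52% of Brightpath Services GmbH.
Direct interest in Brightpath Services GmbH: 11%.
Aggregating (R1): 20.25% + 15.99% + 11.52% + 11% = 58.76%.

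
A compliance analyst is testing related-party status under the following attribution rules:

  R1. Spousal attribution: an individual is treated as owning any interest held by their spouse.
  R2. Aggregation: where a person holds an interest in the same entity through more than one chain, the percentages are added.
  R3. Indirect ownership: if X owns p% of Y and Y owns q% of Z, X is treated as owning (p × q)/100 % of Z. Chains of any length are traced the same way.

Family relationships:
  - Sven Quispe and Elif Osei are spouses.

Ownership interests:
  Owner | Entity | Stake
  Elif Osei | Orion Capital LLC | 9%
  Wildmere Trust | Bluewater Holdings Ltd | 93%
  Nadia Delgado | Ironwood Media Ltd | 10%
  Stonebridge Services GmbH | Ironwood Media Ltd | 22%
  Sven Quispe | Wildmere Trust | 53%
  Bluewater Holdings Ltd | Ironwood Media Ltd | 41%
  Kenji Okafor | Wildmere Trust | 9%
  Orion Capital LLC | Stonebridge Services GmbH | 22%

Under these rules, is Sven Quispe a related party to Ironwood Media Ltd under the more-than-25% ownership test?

By spousal attribution (R1), Sven Quispe is treated as owning Elif Osei's 9% interest in Orion Capital LLC.
Chain via Wildmere Trust → Bluewater Holdings Ltd (R3): 53% × 93% × 41% = 20.2089% of Ironwood Media Ltd.
Chain via Orion Capital LLC → Stonebridge Services GmbH (R3): 9% × 22% × 22% = 0.4356% of Ironwood Media Ltd.
Aggregating (R2): 20.2089% + 0.4356% = 20.6445%.
20.6445% does not exceed the 25% threshold, so Sven is not a related party to Ironwood Media Ltd.

No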